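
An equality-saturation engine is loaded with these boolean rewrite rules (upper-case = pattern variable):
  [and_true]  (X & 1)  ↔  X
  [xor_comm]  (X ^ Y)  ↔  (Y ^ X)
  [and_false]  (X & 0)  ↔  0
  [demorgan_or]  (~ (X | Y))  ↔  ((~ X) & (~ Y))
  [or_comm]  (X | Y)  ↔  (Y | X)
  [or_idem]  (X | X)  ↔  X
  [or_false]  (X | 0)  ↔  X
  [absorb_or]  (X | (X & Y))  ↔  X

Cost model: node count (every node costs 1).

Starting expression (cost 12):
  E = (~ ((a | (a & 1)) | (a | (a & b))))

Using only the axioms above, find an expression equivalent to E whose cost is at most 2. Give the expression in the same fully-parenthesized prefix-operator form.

(~ a)   [cost 2]

step 1: absorb_or (→) rewrites (a | (a & b)) into a, now (~ ((a | (a & 1)) | a))
step 2: absorb_or (→) rewrites (a | (a & 1)) into a, now (~ (a | a))
step 3: or_idem (→) rewrites (a | a) into a, reaching cost 2 (bound 2)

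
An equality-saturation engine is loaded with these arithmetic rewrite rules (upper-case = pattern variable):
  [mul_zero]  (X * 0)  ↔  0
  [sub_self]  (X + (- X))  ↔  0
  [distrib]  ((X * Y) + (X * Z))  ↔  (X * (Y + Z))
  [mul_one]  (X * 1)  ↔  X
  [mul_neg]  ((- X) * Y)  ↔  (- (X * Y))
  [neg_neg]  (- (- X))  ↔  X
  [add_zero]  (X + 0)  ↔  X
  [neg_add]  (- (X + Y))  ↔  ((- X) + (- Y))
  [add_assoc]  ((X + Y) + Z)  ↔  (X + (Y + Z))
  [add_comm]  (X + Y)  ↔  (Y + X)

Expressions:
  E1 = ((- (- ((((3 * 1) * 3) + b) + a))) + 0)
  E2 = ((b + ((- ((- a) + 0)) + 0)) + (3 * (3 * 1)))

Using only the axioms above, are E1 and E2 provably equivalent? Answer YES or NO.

YES

1. [neg_neg →] (- (- ((((3 * 1) * 3) + b) + a)))  →  ((((3 * 1) * 3) + b) + a);  E1 = (((((3 * 1) * 3) + b) + a) + 0)
2. [mul_one →] (3 * 1)  →  3;  E1 = ((((3 * 3) + b) + a) + 0)
3. [add_assoc →] (((3 * 3) + b) + a)  →  ((3 * 3) + (b + a));  E1 = (((3 * 3) + (b + a)) + 0)
4. [add_comm →] ((3 * 3) + (b + a))  →  ((b + a) + (3 * 3));  E1 = (((b + a) + (3 * 3)) + 0)
5. [add_zero →] (((b + a) + (3 * 3)) + 0)  →  ((b + a) + (3 * 3))
6. [neg_neg ←] a  →  (- (- a));  E1 = ((b + (- (- a))) + (3 * 3))
7. [mul_one ←] 3  →  (3 * 1);  E1 = ((b + (- (- a))) + (3 * (3 * 1)))
8. [add_zero ←] (- (- a))  →  ((- (- a)) + 0);  E1 = ((b + ((- (- a)) + 0)) + (3 * (3 * 1)))
9. [add_zero ←] (- a)  →  ((- a) + 0);  this is E2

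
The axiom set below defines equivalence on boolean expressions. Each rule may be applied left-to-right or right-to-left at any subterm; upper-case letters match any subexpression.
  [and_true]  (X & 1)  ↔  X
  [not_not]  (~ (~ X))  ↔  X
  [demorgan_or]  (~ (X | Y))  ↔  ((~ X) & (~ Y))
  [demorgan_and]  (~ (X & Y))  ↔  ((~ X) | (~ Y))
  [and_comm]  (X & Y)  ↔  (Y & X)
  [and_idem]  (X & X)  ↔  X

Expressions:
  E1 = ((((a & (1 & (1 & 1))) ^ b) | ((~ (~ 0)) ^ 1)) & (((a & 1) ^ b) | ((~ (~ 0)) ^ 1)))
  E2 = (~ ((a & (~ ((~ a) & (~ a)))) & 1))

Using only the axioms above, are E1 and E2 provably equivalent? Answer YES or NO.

The axioms are sound identities: if E1 ↔* E2 then E1 and E2 evaluate identically under any assignment.
Under a=1, b=0: E1 evaluates to 1, E2 to 0. Distinct ⇒ no rewrite sequence connects them.

NO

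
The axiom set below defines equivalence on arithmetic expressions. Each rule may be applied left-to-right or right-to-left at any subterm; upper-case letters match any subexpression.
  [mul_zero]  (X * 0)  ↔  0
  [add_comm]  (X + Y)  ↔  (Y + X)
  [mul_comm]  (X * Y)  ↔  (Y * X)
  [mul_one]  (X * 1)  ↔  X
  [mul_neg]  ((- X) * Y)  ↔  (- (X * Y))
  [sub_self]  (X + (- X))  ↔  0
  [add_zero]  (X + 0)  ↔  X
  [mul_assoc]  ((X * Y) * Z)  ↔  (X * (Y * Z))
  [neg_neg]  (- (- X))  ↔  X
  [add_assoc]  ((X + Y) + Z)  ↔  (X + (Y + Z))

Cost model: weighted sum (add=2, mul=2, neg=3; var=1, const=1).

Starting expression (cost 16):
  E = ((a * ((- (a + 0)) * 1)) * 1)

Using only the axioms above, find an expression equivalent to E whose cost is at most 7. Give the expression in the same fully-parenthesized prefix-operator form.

1. [mul_one →] ((- (a + 0)) * 1)  →  (- (a + 0));  E = ((a * (- (a + 0))) * 1)
2. [mul_one →] ((a * (- (a + 0))) * 1)  →  (a * (- (a + 0)))
3. [add_zero →] (a + 0)  →  a;  cost 7 ≤ 7, done

(a * (- a))   [cost 7]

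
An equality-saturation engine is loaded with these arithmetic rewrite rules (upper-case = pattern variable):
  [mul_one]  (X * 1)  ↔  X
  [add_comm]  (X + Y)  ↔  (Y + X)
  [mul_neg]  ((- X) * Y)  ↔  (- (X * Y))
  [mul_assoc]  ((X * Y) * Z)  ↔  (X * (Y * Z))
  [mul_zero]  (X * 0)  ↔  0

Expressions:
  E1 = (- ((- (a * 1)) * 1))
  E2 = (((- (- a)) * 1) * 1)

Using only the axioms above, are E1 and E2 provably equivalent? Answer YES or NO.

step 1: mul_neg (→) rewrites ((- (a * 1)) * 1) into (- ((a * 1) * 1)), now (- (- ((a * 1) * 1)))
step 2: mul_one (→) rewrites (a * 1) into a, now (- (- (a * 1)))
step 3: mul_one (→) rewrites (a * 1) into a, now (- (- a))
step 4: mul_one (←) rewrites (- (- a)) into ((- (- a)) * 1)
step 5: mul_one (←) rewrites (- a) into ((- a) * 1), now ((- ((- a) * 1)) * 1)
step 6: mul_neg (←) rewrites (- ((- a) * 1)) into ((- (- a)) * 1), which is E2

YES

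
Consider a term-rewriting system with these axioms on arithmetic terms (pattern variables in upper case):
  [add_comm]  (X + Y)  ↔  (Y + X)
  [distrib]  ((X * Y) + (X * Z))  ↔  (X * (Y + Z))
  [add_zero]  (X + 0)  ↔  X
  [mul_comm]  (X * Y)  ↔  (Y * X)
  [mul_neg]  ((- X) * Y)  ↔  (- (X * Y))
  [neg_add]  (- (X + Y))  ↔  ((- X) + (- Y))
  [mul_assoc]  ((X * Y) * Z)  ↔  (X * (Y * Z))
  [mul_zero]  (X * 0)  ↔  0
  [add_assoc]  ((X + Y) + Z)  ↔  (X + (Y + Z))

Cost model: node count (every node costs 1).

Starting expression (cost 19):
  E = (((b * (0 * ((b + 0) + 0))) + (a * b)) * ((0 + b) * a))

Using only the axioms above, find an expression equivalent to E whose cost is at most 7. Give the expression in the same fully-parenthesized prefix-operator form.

step 1: add_zero (→) rewrites ((b + 0) + 0) into (b + 0), now (((b * (0 * (b + 0))) + (a * b)) * ((0 + b) * a))
step 2: add_comm (→) rewrites (0 + b) into (b + 0), now (((b * (0 * (b + 0))) + (a * b)) * ((b + 0) * a))
step 3: mul_comm (→) rewrites (0 * (b + 0)) into ((b + 0) * 0), now (((b * ((b + 0) * 0)) + (a * b)) * ((b + 0) * a))
step 4: add_comm (→) rewrites ((b * ((b + 0) * 0)) + (a * b)) into ((a * b) + (b * ((b + 0) * 0))), now (((a * b) + (b * ((b + 0) * 0))) * ((b + 0) * a))
step 5: mul_comm (→) rewrites (a * b) into (b * a), now (((b * a) + (b * ((b + 0) * 0))) * ((b + 0) * a))
step 6: distrib (→) rewrites ((b * a) + (b * ((b + 0) * 0))) into (b * (a + ((b + 0) * 0))), now ((b * (a + ((b + 0) * 0))) * ((b + 0) * a))
step 7: add_zero (→) rewrites (b + 0) into b, now ((b * (a + (b * 0))) * ((b + 0) * a))
step 8: mul_zero (→) rewrites (b * 0) into 0, now ((b * (a + 0)) * ((b + 0) * a))
step 9: add_zero (→) rewrites (a + 0) into a, now ((b * a) * ((b + 0) * a))
step 10: add_zero (→) rewrites (b + 0) into b, reaching cost 7 (bound 7)

((b * a) * (b * a))   [cost 7]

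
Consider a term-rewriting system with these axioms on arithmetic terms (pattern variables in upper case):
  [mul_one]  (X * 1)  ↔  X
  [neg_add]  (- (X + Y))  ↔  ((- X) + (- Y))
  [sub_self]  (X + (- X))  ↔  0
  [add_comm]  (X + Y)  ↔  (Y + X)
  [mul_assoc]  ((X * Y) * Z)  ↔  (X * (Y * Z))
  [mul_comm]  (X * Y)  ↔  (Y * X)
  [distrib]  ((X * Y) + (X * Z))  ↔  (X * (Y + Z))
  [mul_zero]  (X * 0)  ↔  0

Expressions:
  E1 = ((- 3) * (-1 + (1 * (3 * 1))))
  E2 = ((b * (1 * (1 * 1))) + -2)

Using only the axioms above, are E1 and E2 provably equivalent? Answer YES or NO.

The axioms are sound identities: if E1 ↔* E2 then E1 and E2 evaluate identically under any assignment.
Under b=0: E1 evaluates to -6, E2 to -2. Distinct ⇒ no rewrite sequence connects them.

NO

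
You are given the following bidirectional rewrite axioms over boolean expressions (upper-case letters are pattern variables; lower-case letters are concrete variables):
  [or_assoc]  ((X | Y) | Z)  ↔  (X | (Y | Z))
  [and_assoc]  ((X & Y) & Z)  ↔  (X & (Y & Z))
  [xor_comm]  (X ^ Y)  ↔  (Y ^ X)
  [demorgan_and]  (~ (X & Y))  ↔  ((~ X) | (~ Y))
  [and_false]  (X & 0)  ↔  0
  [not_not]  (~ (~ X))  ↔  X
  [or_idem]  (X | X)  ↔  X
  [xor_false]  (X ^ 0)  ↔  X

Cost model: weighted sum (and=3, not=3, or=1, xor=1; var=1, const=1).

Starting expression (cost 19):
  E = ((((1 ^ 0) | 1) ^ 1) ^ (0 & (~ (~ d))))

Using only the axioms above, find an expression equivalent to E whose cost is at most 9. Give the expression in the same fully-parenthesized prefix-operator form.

1. [xor_false →] (1 ^ 0)  →  1;  E = (((1 | 1) ^ 1) ^ (0 & (~ (~ d))))
2. [or_idem →] (1 | 1)  →  1;  E = ((1 ^ 1) ^ (0 & (~ (~ d))))
3. [not_not →] (~ (~ d))  →  d;  cost 9 ≤ 9, done

((1 ^ 1) ^ (0 & d))   [cost 9]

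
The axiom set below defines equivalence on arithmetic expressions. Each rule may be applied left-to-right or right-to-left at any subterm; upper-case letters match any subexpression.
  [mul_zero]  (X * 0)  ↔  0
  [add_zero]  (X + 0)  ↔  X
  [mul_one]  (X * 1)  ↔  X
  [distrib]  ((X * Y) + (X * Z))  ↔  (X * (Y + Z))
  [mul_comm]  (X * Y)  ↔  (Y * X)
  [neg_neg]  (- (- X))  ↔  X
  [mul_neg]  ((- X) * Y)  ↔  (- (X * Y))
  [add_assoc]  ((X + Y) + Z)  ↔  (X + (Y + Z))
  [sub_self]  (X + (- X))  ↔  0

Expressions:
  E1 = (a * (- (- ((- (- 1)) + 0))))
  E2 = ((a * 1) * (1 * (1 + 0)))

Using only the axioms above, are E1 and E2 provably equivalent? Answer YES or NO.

step 1: neg_neg (→) rewrites (- (- 1)) into 1, now (a * (- (- (1 + 0))))
step 2: add_zero (→) rewrites (1 + 0) into 1, now (a * (- (- 1)))
step 3: neg_neg (→) rewrites (- (- 1)) into 1, now (a * 1)
step 4: mul_one (←) rewrites 1 into (1 * 1), now (a * (1 * 1))
step 5: add_zero (←) rewrites 1 into (1 + 0), now (a * (1 * (1 + 0)))
step 6: mul_one (←) rewrites a into (a * 1), which is E2

YES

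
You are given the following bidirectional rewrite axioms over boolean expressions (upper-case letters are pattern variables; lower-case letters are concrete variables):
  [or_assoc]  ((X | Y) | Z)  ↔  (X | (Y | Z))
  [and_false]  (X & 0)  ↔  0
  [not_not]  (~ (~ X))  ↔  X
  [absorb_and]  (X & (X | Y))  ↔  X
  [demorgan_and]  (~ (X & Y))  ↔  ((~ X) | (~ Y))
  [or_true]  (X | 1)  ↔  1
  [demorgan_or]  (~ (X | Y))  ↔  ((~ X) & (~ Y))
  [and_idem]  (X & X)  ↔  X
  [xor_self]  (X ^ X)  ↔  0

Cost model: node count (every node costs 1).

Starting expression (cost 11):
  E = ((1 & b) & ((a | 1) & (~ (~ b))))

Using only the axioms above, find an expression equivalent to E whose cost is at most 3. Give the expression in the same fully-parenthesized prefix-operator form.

(1 & b)   [cost 3]

(1) (~ (~ b))  =[not_not →]=  b    ⊢ ((1 & b) & ((a | 1) & b))
(2) (a | 1)  =[or_true →]=  1    ⊢ ((1 & b) & (1 & b))
(3) ((1 & b) & (1 & b))  =[and_idem →]=  (1 & b)    ⊢ cost 3, within 3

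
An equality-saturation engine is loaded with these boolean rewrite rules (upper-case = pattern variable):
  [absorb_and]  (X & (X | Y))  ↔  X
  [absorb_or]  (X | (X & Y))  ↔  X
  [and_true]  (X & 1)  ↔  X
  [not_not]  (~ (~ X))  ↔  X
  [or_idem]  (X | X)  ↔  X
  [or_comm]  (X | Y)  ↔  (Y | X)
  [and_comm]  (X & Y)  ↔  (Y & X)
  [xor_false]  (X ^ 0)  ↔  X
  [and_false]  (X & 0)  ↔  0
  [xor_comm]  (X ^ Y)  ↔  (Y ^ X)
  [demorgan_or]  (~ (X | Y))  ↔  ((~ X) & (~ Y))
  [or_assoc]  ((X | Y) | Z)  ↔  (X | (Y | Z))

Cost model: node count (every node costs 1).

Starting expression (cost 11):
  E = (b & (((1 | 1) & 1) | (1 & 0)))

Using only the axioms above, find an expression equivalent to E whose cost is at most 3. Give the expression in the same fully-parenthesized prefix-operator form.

(b & 1)   [cost 3]

step 1: and_true (→) rewrites ((1 | 1) & 1) into (1 | 1), now (b & ((1 | 1) | (1 & 0)))
step 2: or_idem (→) rewrites (1 | 1) into 1, now (b & (1 | (1 & 0)))
step 3: absorb_or (→) rewrites (1 | (1 & 0)) into 1, reaching cost 3 (bound 3)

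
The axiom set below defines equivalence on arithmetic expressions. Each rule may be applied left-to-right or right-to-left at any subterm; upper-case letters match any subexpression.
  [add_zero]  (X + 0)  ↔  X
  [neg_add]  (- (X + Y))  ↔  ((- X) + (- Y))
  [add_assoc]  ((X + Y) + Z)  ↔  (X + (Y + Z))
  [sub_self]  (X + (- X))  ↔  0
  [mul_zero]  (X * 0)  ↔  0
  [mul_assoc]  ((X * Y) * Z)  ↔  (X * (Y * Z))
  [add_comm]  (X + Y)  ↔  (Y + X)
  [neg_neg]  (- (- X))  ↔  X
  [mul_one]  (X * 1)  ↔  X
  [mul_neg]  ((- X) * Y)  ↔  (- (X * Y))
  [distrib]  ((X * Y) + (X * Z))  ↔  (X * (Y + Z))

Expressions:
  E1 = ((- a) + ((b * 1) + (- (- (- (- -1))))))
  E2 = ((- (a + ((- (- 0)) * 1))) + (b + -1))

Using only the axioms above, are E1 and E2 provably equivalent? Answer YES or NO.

YES

1. [mul_one →] (b * 1)  →  b;  E1 = ((- a) + (b + (- (- (- (- -1))))))
2. [neg_neg →] (- (- (- -1)))  →  (- -1);  E1 = ((- a) + (b + (- (- -1))))
3. [neg_neg →] (- (- -1))  →  -1;  E1 = ((- a) + (b + -1))
4. [add_zero ←] a  →  (a + 0);  E1 = ((- (a + 0)) + (b + -1))
5. [neg_neg ←] 0  →  (- (- 0));  E1 = ((- (a + (- (- 0)))) + (b + -1))
6. [mul_one ←] (- (- 0))  →  ((- (- 0)) * 1);  this is E2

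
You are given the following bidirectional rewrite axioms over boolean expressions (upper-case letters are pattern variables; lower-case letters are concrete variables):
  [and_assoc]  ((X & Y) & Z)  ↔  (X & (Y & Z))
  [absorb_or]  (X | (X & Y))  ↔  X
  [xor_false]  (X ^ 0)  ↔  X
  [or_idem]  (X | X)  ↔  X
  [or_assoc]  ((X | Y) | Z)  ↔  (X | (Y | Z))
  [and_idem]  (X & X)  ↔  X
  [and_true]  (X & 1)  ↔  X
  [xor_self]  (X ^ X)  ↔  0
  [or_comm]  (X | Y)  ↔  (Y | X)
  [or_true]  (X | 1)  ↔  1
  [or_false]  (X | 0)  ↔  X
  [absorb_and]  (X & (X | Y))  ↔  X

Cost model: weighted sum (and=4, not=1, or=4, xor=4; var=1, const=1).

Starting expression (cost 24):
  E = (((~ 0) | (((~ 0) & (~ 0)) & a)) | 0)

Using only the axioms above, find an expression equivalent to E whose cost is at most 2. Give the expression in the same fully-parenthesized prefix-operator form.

(~ 0)   [cost 2]

step 1: and_idem (→) rewrites ((~ 0) & (~ 0)) into (~ 0), now (((~ 0) | ((~ 0) & a)) | 0)
step 2: or_false (→) rewrites (((~ 0) | ((~ 0) & a)) | 0) into ((~ 0) | ((~ 0) & a))
step 3: absorb_or (→) rewrites ((~ 0) | ((~ 0) & a)) into (~ 0), reaching cost 2 (bound 2)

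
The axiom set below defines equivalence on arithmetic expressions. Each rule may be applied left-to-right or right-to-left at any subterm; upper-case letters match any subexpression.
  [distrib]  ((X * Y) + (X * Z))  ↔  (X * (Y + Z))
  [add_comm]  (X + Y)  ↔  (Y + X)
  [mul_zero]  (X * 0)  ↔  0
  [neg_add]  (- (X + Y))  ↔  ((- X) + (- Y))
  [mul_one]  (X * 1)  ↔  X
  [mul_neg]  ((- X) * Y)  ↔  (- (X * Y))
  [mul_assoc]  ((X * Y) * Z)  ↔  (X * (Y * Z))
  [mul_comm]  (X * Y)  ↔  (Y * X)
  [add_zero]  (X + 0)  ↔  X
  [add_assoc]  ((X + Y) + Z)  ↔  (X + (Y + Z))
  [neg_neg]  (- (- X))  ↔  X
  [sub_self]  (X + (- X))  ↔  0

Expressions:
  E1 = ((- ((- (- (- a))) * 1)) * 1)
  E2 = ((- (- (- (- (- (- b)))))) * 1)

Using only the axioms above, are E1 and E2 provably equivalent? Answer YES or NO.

NO

Every axiom is a valid identity, so a rewrite proof would force E1 and E2 to agree under every assignment.
At a=0, b=1: E1 = 0 but E2 = 1; they differ, so no derivation exists.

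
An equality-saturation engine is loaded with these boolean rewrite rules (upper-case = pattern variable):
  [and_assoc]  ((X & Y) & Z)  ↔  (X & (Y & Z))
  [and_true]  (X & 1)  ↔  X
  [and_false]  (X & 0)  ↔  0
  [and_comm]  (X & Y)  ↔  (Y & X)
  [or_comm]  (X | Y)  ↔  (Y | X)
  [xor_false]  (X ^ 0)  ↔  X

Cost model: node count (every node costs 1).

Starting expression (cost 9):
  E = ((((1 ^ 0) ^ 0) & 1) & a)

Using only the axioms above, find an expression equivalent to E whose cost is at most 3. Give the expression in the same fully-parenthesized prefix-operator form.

(1 & a)   [cost 3]

(1) ((1 ^ 0) ^ 0)  =[xor_false →]=  (1 ^ 0)    ⊢ (((1 ^ 0) & 1) & a)
(2) (1 ^ 0)  =[xor_false →]=  1    ⊢ ((1 & 1) & a)
(3) (1 & 1)  =[and_true →]=  1    ⊢ cost 3, within 3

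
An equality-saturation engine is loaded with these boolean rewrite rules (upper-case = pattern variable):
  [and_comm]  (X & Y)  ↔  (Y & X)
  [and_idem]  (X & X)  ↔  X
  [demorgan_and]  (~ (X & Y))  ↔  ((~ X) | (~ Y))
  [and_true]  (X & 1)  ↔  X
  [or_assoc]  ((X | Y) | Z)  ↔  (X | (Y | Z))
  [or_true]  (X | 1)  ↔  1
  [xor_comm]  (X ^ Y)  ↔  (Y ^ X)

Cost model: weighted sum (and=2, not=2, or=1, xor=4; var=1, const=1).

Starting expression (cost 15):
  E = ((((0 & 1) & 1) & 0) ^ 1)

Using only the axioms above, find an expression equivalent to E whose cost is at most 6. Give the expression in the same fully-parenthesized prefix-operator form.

(0 ^ 1)   [cost 6]

1. [and_true →] (0 & 1)  →  0;  E = (((0 & 1) & 0) ^ 1)
2. [and_true →] (0 & 1)  →  0;  E = ((0 & 0) ^ 1)
3. [and_idem →] (0 & 0)  →  0;  cost 6 ≤ 6, done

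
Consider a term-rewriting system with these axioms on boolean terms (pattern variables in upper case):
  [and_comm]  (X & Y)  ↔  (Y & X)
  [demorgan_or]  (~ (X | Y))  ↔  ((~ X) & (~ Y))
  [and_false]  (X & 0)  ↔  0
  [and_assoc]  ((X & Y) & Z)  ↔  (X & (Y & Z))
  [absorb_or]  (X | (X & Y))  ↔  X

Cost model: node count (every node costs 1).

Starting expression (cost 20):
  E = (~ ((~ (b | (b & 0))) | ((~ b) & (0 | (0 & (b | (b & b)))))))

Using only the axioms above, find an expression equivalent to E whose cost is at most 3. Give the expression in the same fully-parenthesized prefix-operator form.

(~ (~ b))   [cost 3]

step 1: absorb_or (→) rewrites (b | (b & b)) into b, now (~ ((~ (b | (b & 0))) | ((~ b) & (0 | (0 & b)))))
step 2: absorb_or (→) rewrites (b | (b & 0)) into b, now (~ ((~ b) | ((~ b) & (0 | (0 & b)))))
step 3: absorb_or (→) rewrites (0 | (0 & b)) into 0, now (~ ((~ b) | ((~ b) & 0)))
step 4: absorb_or (→) rewrites ((~ b) | ((~ b) & 0)) into (~ b), reaching cost 3 (bound 3)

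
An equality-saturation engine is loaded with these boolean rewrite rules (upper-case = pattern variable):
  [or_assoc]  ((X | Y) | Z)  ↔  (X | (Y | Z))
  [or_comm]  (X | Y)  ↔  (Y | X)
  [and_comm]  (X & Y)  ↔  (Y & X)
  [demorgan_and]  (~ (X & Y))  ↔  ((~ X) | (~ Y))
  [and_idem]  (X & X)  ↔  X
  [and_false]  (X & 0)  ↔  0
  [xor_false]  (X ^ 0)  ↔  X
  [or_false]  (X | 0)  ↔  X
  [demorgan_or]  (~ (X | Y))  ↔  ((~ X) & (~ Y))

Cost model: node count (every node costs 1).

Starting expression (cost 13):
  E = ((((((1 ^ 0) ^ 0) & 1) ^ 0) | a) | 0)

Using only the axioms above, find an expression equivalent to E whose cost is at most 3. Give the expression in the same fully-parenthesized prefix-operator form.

1. [xor_false →] ((((1 ^ 0) ^ 0) & 1) ^ 0)  →  (((1 ^ 0) ^ 0) & 1);  E = (((((1 ^ 0) ^ 0) & 1) | a) | 0)
2. [or_assoc →] (((((1 ^ 0) ^ 0) & 1) | a) | 0)  →  ((((1 ^ 0) ^ 0) & 1) | (a | 0))
3. [xor_false →] ((1 ^ 0) ^ 0)  →  (1 ^ 0);  E = (((1 ^ 0) & 1) | (a | 0))
4. [xor_false →] (1 ^ 0)  →  1;  E = ((1 & 1) | (a | 0))
5. [or_comm →] ((1 & 1) | (a | 0))  →  ((a | 0) | (1 & 1))
6. [and_idem →] (1 & 1)  →  1;  E = ((a | 0) | 1)
7. [or_false →] (a | 0)  →  a;  cost 3 ≤ 3, done

(a | 1)   [cost 3]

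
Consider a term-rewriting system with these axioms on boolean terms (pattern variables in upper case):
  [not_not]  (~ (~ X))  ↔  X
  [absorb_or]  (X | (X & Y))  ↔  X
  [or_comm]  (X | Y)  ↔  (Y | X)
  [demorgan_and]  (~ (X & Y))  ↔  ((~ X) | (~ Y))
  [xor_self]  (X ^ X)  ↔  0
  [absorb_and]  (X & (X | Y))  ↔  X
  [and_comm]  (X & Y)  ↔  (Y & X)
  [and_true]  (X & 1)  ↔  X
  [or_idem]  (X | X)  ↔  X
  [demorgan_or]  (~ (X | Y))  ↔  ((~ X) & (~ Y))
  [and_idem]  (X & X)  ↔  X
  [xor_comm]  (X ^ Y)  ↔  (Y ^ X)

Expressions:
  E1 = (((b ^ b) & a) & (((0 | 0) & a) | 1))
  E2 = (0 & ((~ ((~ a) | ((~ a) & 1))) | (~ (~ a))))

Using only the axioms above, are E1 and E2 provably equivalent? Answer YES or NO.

1. [xor_self →] (b ^ b)  →  0;  E1 = ((0 & a) & (((0 | 0) & a) | 1))
2. [or_idem →] (0 | 0)  →  0;  E1 = ((0 & a) & ((0 & a) | 1))
3. [absorb_and →] ((0 & a) & ((0 & a) | 1))  →  (0 & a)
4. [not_not ←] a  →  (~ (~ a));  E1 = (0 & (~ (~ a)))
5. [or_idem ←] (~ (~ a))  →  ((~ (~ a)) | (~ (~ a)));  E1 = (0 & ((~ (~ a)) | (~ (~ a))))
6. [absorb_or ←] (~ a)  →  ((~ a) | ((~ a) & 1));  this is E2

YES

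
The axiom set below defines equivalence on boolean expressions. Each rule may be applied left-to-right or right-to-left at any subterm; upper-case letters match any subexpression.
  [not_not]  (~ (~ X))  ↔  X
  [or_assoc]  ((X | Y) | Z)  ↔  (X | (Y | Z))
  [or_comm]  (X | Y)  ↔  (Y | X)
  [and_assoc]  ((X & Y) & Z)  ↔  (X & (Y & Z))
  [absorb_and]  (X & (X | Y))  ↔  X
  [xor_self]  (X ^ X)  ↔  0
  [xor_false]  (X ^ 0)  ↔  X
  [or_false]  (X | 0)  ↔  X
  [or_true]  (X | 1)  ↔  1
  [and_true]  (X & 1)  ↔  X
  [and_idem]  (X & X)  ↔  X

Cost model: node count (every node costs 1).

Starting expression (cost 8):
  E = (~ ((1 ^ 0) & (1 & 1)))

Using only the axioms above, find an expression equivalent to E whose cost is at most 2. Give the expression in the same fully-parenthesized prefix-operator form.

(~ 1)   [cost 2]

step 1: xor_false (→) rewrites (1 ^ 0) into 1, now (~ (1 & (1 & 1)))
step 2: and_true (→) rewrites (1 & 1) into 1, now (~ (1 & 1))
step 3: and_idem (→) rewrites (1 & 1) into 1, reaching cost 2 (bound 2)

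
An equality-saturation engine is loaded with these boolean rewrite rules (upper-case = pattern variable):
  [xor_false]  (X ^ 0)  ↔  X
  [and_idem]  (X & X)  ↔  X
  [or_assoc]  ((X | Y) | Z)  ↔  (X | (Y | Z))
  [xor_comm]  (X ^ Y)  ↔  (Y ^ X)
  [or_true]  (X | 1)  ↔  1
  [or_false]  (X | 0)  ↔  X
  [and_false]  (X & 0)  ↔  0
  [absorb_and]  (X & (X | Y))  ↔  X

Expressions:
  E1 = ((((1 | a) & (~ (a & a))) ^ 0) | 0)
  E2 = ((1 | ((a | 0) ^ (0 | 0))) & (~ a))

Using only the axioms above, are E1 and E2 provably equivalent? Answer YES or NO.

YES

1. [and_idem →] (a & a)  →  a;  E1 = ((((1 | a) & (~ a)) ^ 0) | 0)
2. [or_false →] ((((1 | a) & (~ a)) ^ 0) | 0)  →  (((1 | a) & (~ a)) ^ 0)
3. [xor_false →] (((1 | a) & (~ a)) ^ 0)  →  ((1 | a) & (~ a))
4. [xor_false ←] a  →  (a ^ 0);  E1 = ((1 | (a ^ 0)) & (~ a))
5. [or_false ←] a  →  (a | 0);  E1 = ((1 | ((a | 0) ^ 0)) & (~ a))
6. [or_false ←] 0  →  (0 | 0);  this is E2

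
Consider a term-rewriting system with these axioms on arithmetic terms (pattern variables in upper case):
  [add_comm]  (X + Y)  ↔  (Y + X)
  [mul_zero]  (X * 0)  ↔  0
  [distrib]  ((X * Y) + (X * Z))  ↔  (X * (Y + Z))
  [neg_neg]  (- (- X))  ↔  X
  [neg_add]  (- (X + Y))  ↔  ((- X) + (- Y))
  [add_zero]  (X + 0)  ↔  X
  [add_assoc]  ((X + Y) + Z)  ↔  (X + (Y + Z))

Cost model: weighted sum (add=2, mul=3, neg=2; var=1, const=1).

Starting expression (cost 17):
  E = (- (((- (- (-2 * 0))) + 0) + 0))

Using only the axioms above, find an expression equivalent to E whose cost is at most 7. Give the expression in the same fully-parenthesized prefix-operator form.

(1) (- (- (-2 * 0)))  =[neg_neg →]=  (-2 * 0)    ⊢ (- (((-2 * 0) + 0) + 0))
(2) ((-2 * 0) + 0)  =[add_zero →]=  (-2 * 0)    ⊢ (- ((-2 * 0) + 0))
(3) ((-2 * 0) + 0)  =[add_zero →]=  (-2 * 0)    ⊢ cost 7, within 7

(- (-2 * 0))   [cost 7]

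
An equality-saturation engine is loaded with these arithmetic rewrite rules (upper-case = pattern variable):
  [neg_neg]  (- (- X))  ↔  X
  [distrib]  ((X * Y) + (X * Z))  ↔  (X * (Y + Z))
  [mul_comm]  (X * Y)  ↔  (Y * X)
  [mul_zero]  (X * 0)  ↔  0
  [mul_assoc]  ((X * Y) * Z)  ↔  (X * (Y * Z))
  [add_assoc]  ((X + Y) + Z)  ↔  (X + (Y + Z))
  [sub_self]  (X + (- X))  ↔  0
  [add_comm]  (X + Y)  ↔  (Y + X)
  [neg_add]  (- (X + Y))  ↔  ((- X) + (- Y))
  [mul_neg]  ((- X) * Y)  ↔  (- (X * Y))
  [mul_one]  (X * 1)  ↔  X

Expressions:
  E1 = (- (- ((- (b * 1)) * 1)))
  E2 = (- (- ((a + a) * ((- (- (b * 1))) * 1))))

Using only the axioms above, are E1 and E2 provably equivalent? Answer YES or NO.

NO

Every axiom is a valid identity, so a rewrite proof would force E1 and E2 to agree under every assignment.
At a=0, b=1: E1 = -1 but E2 = 0; they differ, so no derivation exists.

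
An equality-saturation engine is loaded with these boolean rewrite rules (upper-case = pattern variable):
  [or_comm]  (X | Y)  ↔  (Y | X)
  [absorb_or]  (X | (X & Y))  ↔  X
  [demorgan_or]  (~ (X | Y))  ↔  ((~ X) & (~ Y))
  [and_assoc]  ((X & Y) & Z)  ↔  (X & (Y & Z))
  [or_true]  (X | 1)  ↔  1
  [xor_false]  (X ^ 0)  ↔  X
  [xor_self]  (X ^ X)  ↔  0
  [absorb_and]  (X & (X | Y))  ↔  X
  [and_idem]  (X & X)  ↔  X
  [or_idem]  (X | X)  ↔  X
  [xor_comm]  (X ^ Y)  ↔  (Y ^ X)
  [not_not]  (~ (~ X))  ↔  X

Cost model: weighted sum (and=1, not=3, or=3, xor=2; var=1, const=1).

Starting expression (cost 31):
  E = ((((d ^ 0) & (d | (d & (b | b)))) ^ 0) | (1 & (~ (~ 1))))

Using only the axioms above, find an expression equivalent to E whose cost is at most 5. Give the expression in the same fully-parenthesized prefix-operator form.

(d | 1)   [cost 5]

(1) (b | b)  =[or_idem →]=  b    ⊢ ((((d ^ 0) & (d | (d & b))) ^ 0) | (1 & (~ (~ 1))))
(2) (d | (d & b))  =[absorb_or →]=  d    ⊢ ((((d ^ 0) & d) ^ 0) | (1 & (~ (~ 1))))
(3) (d ^ 0)  =[xor_false →]=  d    ⊢ (((d & d) ^ 0) | (1 & (~ (~ 1))))
(4) ((d & d) ^ 0)  =[xor_false →]=  (d & d)    ⊢ ((d & d) | (1 & (~ (~ 1))))
(5) (~ (~ 1))  =[not_not →]=  1    ⊢ ((d & d) | (1 & 1))
(6) (1 & 1)  =[and_idem →]=  1    ⊢ ((d & d) | 1)
(7) (d & d)  =[and_idem →]=  d    ⊢ cost 5, within 5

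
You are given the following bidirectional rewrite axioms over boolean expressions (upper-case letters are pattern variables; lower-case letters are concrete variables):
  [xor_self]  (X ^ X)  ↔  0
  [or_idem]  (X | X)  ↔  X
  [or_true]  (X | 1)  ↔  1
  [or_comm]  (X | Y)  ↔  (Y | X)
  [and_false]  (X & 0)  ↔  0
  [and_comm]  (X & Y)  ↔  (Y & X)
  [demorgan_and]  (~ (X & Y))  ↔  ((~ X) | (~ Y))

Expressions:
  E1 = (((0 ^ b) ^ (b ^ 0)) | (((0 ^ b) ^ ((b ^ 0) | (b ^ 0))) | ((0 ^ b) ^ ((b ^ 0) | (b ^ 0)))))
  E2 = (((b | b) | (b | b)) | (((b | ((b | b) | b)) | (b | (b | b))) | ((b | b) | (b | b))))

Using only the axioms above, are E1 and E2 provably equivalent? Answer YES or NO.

The axioms are sound identities: if E1 ↔* E2 then E1 and E2 evaluate identically under any assignment.
Under b=1: E1 evaluates to 0, E2 to 1. Distinct ⇒ no rewrite sequence connects them.

NO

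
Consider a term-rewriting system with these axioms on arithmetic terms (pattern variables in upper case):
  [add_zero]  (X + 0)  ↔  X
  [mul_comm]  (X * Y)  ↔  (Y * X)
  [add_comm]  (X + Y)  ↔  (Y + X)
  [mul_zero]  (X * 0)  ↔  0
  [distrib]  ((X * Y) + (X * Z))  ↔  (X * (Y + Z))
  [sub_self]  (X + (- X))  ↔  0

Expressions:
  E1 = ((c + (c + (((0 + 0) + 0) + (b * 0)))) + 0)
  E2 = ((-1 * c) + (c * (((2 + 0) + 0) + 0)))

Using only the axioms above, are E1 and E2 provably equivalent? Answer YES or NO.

All listed rules preserve value, hence provable equivalence implies equal values everywhere; look for a separating assignment.
b=0, c=1 gives E1 ↦ 2, E2 ↦ 1; values differ ⇒ not provably equivalent.

NO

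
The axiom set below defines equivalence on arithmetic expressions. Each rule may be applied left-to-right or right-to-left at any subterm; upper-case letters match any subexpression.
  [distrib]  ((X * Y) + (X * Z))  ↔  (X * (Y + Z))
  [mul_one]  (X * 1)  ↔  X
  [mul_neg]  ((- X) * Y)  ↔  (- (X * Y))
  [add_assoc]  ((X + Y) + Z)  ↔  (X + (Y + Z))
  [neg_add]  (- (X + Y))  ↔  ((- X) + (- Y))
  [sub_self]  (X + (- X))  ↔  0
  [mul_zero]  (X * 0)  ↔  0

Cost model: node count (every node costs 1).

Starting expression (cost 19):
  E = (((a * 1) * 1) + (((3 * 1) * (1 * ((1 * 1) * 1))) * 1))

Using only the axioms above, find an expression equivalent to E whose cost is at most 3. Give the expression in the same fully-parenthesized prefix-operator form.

(1) (((3 * 1) * (1 * ((1 * 1) * 1))) * 1)  =[mul_one →]=  ((3 * 1) * (1 * ((1 * 1) * 1)))    ⊢ (((a * 1) * 1) + ((3 * 1) * (1 * ((1 * 1) * 1))))
(2) (a * 1)  =[mul_one →]=  a    ⊢ ((a * 1) + ((3 * 1) * (1 * ((1 * 1) * 1))))
(3) (a * 1)  =[mul_one →]=  a    ⊢ (a + ((3 * 1) * (1 * ((1 * 1) * 1))))
(4) (1 * 1)  =[mul_one →]=  1    ⊢ (a + ((3 * 1) * (1 * (1 * 1))))
(5) (1 * 1)  =[mul_one →]=  1    ⊢ (a + ((3 * 1) * (1 * 1)))
(6) (3 * 1)  =[mul_one →]=  3    ⊢ (a + (3 * (1 * 1)))
(7) (1 * 1)  =[mul_one →]=  1    ⊢ (a + (3 * 1))
(8) (3 * 1)  =[mul_one →]=  3    ⊢ cost 3, within 3

(a + 3)   [cost 3]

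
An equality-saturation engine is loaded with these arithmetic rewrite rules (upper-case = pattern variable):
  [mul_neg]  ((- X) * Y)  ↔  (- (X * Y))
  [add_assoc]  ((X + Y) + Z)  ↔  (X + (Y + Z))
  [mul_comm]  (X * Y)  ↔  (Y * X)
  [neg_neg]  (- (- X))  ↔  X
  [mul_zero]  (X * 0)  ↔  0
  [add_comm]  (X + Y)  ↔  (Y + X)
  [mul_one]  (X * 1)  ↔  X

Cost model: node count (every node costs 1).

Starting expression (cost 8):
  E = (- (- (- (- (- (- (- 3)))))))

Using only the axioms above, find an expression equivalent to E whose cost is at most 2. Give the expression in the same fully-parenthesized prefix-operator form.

(- 3)   [cost 2]

step 1: neg_neg (→) rewrites (- (- (- (- (- (- (- 3))))))) into (- (- (- (- (- 3)))))
step 2: neg_neg (→) rewrites (- (- (- 3))) into (- 3), now (- (- (- 3)))
step 3: neg_neg (→) rewrites (- (- 3)) into 3, reaching cost 2 (bound 2)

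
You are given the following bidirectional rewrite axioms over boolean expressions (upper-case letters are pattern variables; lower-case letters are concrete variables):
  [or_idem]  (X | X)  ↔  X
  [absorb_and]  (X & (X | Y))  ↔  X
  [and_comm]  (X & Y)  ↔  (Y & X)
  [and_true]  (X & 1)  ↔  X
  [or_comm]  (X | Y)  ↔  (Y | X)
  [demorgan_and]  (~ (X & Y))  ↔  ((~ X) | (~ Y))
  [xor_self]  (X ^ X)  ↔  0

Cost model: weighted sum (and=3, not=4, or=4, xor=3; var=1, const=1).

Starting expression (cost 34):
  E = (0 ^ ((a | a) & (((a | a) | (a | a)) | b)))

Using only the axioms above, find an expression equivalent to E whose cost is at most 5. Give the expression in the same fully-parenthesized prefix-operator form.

(0 ^ a)   [cost 5]

step 1: or_idem (→) rewrites ((a | a) | (a | a)) into (a | a), now (0 ^ ((a | a) & ((a | a) | b)))
step 2: absorb_and (→) rewrites ((a | a) & ((a | a) | b)) into (a | a), now (0 ^ (a | a))
step 3: or_idem (→) rewrites (a | a) into a, reaching cost 5 (bound 5)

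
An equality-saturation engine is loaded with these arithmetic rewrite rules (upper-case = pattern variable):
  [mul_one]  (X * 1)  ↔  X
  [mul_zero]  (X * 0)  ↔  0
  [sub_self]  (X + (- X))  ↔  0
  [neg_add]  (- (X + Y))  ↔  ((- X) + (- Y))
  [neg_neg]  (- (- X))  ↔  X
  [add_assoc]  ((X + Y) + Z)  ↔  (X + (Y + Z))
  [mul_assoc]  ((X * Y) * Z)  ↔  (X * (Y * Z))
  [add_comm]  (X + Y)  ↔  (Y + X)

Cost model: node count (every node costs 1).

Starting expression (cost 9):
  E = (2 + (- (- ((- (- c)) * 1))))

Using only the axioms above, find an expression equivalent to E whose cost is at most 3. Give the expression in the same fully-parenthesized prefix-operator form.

(2 + c)   [cost 3]

step 1: mul_one (→) rewrites ((- (- c)) * 1) into (- (- c)), now (2 + (- (- (- (- c)))))
step 2: neg_neg (→) rewrites (- (- c)) into c, now (2 + (- (- c)))
step 3: neg_neg (→) rewrites (- (- c)) into c, reaching cost 3 (bound 3)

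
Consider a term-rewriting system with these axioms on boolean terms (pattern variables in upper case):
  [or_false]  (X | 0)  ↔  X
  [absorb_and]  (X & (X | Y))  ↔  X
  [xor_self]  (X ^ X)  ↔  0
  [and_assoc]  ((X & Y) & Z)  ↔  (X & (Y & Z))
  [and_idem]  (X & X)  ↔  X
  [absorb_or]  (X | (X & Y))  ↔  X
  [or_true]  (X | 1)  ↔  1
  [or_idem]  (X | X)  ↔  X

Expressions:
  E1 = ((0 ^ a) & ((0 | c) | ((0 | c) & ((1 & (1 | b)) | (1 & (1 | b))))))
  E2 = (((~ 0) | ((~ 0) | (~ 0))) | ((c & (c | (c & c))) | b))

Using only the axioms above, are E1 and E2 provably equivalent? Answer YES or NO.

The axioms are sound identities: if E1 ↔* E2 then E1 and E2 evaluate identically under any assignment.
Under a=0, b=0, c=0: E1 evaluates to 0, E2 to 1. Distinct ⇒ no rewrite sequence connects them.

NO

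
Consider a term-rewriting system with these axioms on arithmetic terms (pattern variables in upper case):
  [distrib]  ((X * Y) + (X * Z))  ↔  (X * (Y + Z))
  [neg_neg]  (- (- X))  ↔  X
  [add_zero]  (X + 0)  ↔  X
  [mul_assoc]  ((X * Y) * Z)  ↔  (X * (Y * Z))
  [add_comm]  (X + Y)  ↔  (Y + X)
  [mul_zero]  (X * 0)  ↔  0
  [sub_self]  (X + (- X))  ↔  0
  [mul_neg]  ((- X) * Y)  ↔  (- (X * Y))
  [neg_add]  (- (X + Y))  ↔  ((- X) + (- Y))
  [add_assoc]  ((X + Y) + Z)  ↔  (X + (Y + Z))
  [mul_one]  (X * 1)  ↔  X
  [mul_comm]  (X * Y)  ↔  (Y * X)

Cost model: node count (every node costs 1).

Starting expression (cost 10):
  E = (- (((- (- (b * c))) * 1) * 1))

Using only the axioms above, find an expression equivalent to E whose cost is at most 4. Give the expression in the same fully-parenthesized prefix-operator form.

(- (b * c))   [cost 4]

step 1: neg_neg (→) rewrites (- (- (b * c))) into (b * c), now (- (((b * c) * 1) * 1))
step 2: mul_one (→) rewrites (((b * c) * 1) * 1) into ((b * c) * 1), now (- ((b * c) * 1))
step 3: mul_one (→) rewrites ((b * c) * 1) into (b * c), reaching cost 4 (bound 4)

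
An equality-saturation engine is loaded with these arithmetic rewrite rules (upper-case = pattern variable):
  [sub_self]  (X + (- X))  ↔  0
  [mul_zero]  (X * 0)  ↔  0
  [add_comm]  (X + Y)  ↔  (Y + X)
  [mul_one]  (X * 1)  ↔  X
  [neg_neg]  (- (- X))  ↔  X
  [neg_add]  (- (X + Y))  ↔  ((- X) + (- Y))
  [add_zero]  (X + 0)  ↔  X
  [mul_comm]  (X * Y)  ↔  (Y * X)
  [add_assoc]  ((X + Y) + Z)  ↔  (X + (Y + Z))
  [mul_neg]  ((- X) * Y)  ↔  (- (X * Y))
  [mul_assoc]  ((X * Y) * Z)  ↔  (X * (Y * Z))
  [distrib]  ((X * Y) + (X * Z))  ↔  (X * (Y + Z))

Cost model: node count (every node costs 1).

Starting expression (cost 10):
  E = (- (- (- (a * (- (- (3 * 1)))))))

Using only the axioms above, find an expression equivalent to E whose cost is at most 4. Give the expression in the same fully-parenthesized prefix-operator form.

(- (a * 3))   [cost 4]

step 1: neg_neg (→) rewrites (- (- (- (a * (- (- (3 * 1))))))) into (- (a * (- (- (3 * 1)))))
step 2: mul_one (→) rewrites (3 * 1) into 3, now (- (a * (- (- 3))))
step 3: neg_neg (→) rewrites (- (- 3)) into 3, reaching cost 4 (bound 4)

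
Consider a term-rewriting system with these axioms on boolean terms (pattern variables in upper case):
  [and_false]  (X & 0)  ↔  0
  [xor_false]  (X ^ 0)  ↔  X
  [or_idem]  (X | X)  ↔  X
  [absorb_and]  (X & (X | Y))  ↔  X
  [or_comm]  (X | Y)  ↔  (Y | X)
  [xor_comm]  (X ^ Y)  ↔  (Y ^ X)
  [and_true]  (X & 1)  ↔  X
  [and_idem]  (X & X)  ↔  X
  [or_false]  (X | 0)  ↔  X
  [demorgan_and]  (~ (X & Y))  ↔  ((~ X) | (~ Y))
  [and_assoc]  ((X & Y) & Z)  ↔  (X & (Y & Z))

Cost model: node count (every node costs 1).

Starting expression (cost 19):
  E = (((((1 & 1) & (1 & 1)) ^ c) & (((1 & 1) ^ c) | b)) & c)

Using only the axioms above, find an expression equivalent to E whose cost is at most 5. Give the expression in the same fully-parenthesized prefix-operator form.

(1) ((1 & 1) & (1 & 1))  =[and_idem →]=  (1 & 1)    ⊢ ((((1 & 1) ^ c) & (((1 & 1) ^ c) | b)) & c)
(2) (((1 & 1) ^ c) & (((1 & 1) ^ c) | b))  =[absorb_and →]=  ((1 & 1) ^ c)    ⊢ (((1 & 1) ^ c) & c)
(3) (1 & 1)  =[and_true →]=  1    ⊢ cost 5, within 5

((1 ^ c) & c)   [cost 5]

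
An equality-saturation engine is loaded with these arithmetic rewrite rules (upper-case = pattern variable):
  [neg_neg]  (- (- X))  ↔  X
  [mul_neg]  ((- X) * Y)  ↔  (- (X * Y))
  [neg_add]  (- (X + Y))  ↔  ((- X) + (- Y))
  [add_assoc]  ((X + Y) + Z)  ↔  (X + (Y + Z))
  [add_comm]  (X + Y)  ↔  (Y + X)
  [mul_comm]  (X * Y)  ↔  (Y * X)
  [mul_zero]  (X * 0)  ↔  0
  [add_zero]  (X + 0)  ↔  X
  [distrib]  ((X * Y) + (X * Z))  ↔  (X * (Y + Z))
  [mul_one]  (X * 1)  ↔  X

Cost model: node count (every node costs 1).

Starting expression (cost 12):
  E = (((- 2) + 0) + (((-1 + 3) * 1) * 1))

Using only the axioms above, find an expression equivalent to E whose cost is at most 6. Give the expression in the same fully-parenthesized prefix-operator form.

((- 2) + (-1 + 3))   [cost 6]

step 1: mul_one (→) rewrites ((-1 + 3) * 1) into (-1 + 3), now (((- 2) + 0) + ((-1 + 3) * 1))
step 2: add_zero (→) rewrites ((- 2) + 0) into (- 2), now ((- 2) + ((-1 + 3) * 1))
step 3: mul_one (→) rewrites ((-1 + 3) * 1) into (-1 + 3), reaching cost 6 (bound 6)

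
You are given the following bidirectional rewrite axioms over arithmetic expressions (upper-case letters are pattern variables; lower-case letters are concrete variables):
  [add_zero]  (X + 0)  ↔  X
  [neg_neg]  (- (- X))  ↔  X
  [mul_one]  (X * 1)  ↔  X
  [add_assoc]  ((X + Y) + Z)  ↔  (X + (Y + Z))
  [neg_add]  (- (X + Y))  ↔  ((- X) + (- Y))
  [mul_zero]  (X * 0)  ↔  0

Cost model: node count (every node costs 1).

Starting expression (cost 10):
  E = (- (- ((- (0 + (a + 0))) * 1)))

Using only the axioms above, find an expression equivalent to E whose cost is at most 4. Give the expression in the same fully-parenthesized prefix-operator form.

(- (0 + a))   [cost 4]

step 1: add_zero (→) rewrites (a + 0) into a, now (- (- ((- (0 + a)) * 1)))
step 2: neg_neg (→) rewrites (- (- ((- (0 + a)) * 1))) into ((- (0 + a)) * 1)
step 3: mul_one (→) rewrites ((- (0 + a)) * 1) into (- (0 + a)), reaching cost 4 (bound 4)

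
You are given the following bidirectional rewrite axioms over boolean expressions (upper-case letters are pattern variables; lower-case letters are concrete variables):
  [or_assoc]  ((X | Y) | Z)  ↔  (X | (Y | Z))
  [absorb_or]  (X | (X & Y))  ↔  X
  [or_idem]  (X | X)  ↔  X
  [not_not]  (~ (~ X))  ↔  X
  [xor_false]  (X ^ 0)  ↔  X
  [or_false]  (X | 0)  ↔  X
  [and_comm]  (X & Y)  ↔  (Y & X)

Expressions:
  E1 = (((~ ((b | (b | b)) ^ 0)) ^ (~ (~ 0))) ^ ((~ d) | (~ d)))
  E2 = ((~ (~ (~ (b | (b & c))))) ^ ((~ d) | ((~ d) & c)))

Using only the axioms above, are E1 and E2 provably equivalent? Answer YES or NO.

YES

1. [or_idem →] (b | b)  →  b;  E1 = (((~ ((b | b) ^ 0)) ^ (~ (~ 0))) ^ ((~ d) | (~ d)))
2. [not_not →] (~ (~ 0))  →  0;  E1 = (((~ ((b | b) ^ 0)) ^ 0) ^ ((~ d) | (~ d)))
3. [xor_false →] ((~ ((b | b) ^ 0)) ^ 0)  →  (~ ((b | b) ^ 0));  E1 = ((~ ((b | b) ^ 0)) ^ ((~ d) | (~ d)))
4. [or_idem →] ((~ d) | (~ d))  →  (~ d);  E1 = ((~ ((b | b) ^ 0)) ^ (~ d))
5. [or_idem →] (b | b)  →  b;  E1 = ((~ (b ^ 0)) ^ (~ d))
6. [xor_false →] (b ^ 0)  →  b;  E1 = ((~ b) ^ (~ d))
7. [not_not ←] b  →  (~ (~ b));  E1 = ((~ (~ (~ b))) ^ (~ d))
8. [absorb_or ←] b  →  (b | (b & c));  E1 = ((~ (~ (~ (b | (b & c))))) ^ (~ d))
9. [absorb_or ←] (~ d)  →  ((~ d) | ((~ d) & c));  this is E2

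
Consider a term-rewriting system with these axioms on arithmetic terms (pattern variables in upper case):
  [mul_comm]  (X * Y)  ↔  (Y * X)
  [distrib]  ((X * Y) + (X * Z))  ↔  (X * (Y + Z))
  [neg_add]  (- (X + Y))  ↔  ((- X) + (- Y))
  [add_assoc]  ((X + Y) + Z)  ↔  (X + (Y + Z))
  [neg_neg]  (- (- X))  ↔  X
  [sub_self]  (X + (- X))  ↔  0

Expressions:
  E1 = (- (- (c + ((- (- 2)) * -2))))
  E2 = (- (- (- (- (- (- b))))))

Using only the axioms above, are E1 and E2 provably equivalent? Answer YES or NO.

All listed rules preserve value, hence provable equivalence implies equal values everywhere; look for a separating assignment.
b=0, c=0 gives E1 ↦ -4, E2 ↦ 0; values differ ⇒ not provably equivalent.

NO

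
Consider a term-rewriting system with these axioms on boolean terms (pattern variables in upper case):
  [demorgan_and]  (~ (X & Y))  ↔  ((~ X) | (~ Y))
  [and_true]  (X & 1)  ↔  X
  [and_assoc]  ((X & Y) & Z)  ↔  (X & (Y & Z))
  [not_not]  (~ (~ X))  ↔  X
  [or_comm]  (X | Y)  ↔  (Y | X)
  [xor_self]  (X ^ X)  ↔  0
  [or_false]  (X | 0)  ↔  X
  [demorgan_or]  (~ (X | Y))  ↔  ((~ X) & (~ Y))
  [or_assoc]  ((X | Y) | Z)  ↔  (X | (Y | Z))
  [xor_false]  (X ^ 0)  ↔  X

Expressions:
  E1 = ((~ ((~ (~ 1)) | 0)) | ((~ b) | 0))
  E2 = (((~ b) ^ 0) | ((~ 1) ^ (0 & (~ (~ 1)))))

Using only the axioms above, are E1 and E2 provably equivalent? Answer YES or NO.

1. [or_false →] ((~ (~ 1)) | 0)  →  (~ (~ 1));  E1 = ((~ (~ (~ 1))) | ((~ b) | 0))
2. [or_false →] ((~ b) | 0)  →  (~ b);  E1 = ((~ (~ (~ 1))) | (~ b))
3. [not_not →] (~ (~ 1))  →  1;  E1 = ((~ 1) | (~ b))
4. [xor_false ←] (~ b)  →  ((~ b) ^ 0);  E1 = ((~ 1) | ((~ b) ^ 0))
5. [xor_false ←] (~ 1)  →  ((~ 1) ^ 0);  E1 = (((~ 1) ^ 0) | ((~ b) ^ 0))
6. [and_true ←] 0  →  (0 & 1);  E1 = (((~ 1) ^ (0 & 1)) | ((~ b) ^ 0))
7. [or_comm →] (((~ 1) ^ (0 & 1)) | ((~ b) ^ 0))  →  (((~ b) ^ 0) | ((~ 1) ^ (0 & 1)))
8. [not_not ←] 1  →  (~ (~ 1));  this is E2

YES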